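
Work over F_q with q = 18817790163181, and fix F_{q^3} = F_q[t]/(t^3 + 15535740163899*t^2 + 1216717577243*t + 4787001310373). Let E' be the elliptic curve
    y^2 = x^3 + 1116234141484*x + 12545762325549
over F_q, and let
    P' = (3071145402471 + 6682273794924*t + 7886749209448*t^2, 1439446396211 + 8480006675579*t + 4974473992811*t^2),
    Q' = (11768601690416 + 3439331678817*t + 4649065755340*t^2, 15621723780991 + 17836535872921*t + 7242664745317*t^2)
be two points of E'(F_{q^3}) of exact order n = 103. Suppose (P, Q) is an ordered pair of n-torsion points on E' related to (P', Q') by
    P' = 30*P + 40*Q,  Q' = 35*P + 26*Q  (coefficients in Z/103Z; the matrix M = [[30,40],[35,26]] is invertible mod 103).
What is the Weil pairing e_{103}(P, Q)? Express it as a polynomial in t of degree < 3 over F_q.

17898909948358 + 14755057931146*t + 11226126792196*t^2

Under M = [[30,40],[35,26]] in GL_2(Z/103), e_{103}(P',Q') = e_{103}(P,Q)^(30*26-40*35 mod 103).
Inverting 101 mod 103: 51. Thus e_{103}(P,Q) = e(P',Q')^{51}.
Miller loop for e_{103} over F_{18817790163181^3}: bits of 103 = 1100111; 6 double steps + 4 add steps, l/v at each.
f_P(D_Q)/f_Q(D_P) = 11502032165786 + 7426655351171*t + 5943138856388*t^2.
e_{103}(P,Q) = (11502032165786 + 7426655351171*t + 5943138856388*t^2)^{51} = 17898909948358 + 14755057931146*t + 11226126792196*t^2.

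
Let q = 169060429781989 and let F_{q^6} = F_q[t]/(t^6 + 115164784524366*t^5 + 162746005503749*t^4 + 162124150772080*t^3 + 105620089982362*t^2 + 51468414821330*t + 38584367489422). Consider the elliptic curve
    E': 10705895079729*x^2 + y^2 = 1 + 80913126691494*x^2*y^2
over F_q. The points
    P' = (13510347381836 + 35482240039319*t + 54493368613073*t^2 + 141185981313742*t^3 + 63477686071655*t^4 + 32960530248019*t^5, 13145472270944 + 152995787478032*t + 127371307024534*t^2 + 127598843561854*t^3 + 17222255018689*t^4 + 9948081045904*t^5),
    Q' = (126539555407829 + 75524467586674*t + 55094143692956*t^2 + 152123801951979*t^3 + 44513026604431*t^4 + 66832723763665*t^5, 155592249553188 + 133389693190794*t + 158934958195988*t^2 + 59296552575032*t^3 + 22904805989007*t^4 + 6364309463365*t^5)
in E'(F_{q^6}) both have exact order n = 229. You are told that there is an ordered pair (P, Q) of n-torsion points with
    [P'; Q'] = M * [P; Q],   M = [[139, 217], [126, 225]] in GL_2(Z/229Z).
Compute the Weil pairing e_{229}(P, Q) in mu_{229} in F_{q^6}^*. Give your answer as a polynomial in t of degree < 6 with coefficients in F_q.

The 229-Weil pairing on E[229] over F_{169060429781989} is alternating-bilinear: e_{229}(P',Q') = e_{229}(P,Q)^det(M).
Inverting 40 mod 229: 63. Thus e_{229}(P,Q) = e(P',Q')^{63}.
Edwards->Montgomery: u=(1+y)/(1-y), v=u/x -> 36979658061879v^2=u^3+111879119460785u^2+u; then x_W=24713299542556u+99800051852865: y^2=x^3+125005814464621*x+157329527403707.
n = 229 = (11100101)_2 (8 bits, wt 5); accumulate f_{229,P'}(Q'+S)/f_{229,P'}(S) along the 7-step ladder.
Result: e(P',Q') = 5548626341856 + 160553866768635*t + 43675883374761*t^2 + 43324463673832*t^3 + 38035231184823*t^4 + 101856411281832*t^5.
Raise to 63: e(P,Q) = 8888827280447 + 128060991666865*t + 4660394448290*t^2 + 5348775598202*t^3 + 103419710605898*t^4 + 147221520879394*t^5 in mu_{229}.

8888827280447 + 128060991666865*t + 4660394448290*t^2 + 5348775598202*t^3 + 103419710605898*t^4 + 147221520879394*t^5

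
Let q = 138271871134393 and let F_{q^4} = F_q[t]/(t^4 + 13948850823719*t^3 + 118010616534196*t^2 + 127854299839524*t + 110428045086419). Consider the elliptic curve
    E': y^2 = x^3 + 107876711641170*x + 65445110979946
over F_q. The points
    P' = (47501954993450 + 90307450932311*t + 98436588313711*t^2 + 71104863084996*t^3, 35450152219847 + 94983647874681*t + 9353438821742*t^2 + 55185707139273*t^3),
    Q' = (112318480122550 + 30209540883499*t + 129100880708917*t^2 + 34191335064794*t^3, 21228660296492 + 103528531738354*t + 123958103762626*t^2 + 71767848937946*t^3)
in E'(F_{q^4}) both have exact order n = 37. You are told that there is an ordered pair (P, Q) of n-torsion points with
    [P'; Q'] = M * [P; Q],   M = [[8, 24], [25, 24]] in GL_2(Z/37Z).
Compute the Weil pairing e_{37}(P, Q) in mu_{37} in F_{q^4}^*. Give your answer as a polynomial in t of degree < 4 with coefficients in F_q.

Under M = [[8,24],[25,24]] in GL_2(Z/37), e_{37}(P',Q') = e_{37}(P,Q)^(8*24-24*25 mod 37).
8*24 - 24*25 = -408; reduced mod 37: det = 36, inverse 36.
Double-and-add over 100101: 6-1 doublings, 3-1 additions; each step l_{T,T}/v_{2T} or l_{T,P'}/v at Q'+S for random S.
Miller gives e_{37}(P',Q') = 130137571237712 + 67890123528794*t + 121017593151217*t^2 + 61129621676688*t^3 in F_{138271871134393^4}.
Hence e(P,Q) = 64071919322241 + 97479857891950*t + 52871389678538*t^2 + 82730416802454*t^3 in F_{138271871134393^4}^*.

64071919322241 + 97479857891950*t + 52871389678538*t^2 + 82730416802454*t^3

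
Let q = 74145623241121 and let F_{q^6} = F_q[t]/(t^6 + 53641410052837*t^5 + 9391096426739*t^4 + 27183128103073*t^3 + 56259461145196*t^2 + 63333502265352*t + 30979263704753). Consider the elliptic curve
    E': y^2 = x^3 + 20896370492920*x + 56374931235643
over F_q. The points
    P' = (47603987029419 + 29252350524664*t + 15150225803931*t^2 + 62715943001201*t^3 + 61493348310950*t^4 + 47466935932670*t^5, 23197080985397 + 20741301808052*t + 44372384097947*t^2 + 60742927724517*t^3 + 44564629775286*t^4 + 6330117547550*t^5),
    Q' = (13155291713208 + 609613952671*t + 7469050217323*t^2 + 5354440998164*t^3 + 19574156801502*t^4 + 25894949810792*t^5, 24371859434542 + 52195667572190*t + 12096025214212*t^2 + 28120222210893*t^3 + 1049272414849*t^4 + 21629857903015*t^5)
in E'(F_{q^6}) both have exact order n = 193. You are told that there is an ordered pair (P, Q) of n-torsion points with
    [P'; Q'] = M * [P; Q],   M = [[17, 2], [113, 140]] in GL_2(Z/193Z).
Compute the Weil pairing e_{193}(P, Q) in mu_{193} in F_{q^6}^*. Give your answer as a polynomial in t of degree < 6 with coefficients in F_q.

The 193-Weil pairing on E[193] over F_{74145623241121} is alternating-bilinear: e_{193}(P',Q') = e_{193}(P,Q)^det(M).
Hence e(P,Q) = e(P',Q')^{137} where 137 = 31^{-1} mod 193.
8-bit Miller (11000001) on E'/F_{74145623241121} with a'=20896370492920, b'=56374931235643: accumulate tangent/chord ratios at Q'+S and P'+S'.
e_{193}(P',Q') = 28409515804839 + 3900936562826*t + 53057578469931*t^2 + 69636914490864*t^3 + 54380355163094*t^4 + 49229610511981*t^5.
(28409515804839 + 3900936562826*t + 53057578469931*t^2 + 69636914490864*t^3 + 54380355163094*t^4 + 49229610511981*t^5)^{137} mod (74145623241121,f) = 39483507030911 + 33769151088142*t + 39328387311456*t^2 + 50105789108557*t^3 + 31087716892383*t^4 + 20872623843468*t^5.

39483507030911 + 33769151088142*t + 39328387311456*t^2 + 50105789108557*t^3 + 31087716892383*t^4 + 20872623843468*t^5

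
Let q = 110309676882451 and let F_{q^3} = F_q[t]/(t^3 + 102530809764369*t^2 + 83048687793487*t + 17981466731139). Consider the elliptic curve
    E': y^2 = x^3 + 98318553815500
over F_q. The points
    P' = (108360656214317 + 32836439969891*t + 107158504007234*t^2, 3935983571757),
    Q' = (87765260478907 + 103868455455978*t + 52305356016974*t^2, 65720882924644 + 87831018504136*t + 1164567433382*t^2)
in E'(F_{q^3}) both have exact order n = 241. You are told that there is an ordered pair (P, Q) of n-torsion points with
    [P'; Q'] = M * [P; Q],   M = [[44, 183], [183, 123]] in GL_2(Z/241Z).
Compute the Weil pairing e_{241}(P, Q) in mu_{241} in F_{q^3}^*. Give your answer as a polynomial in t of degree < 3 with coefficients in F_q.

43139845291691 + 55656834588031*t + 100475827752556*t^2

The 241-Weil pairing on E[241] over F_{110309676882451} is alternating-bilinear: e_{241}(P',Q') = e_{241}(P,Q)^det(M).
det(M) mod 241 = 120; its inverse in (Z/241)^* is 239 (check: 120*239 mod 241 = 1).
Miller loop for e_{241} over F_{110309676882451^3}: bits of 241 = 11110001; 7 double steps + 4 add steps, l/v at each.
f_P(D_Q)/f_Q(D_P) = 90993666468004 + 54414438888403*t + 49880440394680*t^2.
e_{241}(P,Q) = (90993666468004 + 54414438888403*t + 49880440394680*t^2)^{239} = 43139845291691 + 55656834588031*t + 100475827752556*t^2.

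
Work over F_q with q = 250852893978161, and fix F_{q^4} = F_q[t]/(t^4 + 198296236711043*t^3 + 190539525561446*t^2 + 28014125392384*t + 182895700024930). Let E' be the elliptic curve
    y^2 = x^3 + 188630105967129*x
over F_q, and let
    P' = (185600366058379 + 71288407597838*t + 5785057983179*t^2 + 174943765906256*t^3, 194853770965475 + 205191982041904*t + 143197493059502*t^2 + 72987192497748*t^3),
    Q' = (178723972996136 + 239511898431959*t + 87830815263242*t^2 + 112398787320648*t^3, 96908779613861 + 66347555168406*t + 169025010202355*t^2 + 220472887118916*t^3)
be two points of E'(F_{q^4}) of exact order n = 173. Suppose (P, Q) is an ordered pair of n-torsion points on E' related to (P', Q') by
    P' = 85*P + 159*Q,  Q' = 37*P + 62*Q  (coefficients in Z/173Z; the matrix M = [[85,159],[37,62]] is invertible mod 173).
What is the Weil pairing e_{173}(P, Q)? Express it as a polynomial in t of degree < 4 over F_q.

Under M = [[85,159],[37,62]] in GL_2(Z/173), e_{173}(P',Q') = e_{173}(P,Q)^(85*62-159*37 mod 173).
85*62 - 159*37 = -613; reduced mod 173: det = 79, inverse 46.
Run Miller on y^2=x^3+188630105967129*x over F_{250852893978161}: ladder 10101101 (8 bits); e = f_P(D_Q)/f_Q(D_P).
So e_{173}(P',Q') = 146766774788444 + 136445584542397*t + 107805590914489*t^2 + 136804473287846*t^3.
(146766774788444 + 136445584542397*t + 107805590914489*t^2 + 136804473287846*t^3)^{46} mod (250852893978161,f) = 223413367668941 + 201505027773950*t + 114733793547586*t^2 + 170510763991462*t^3.

223413367668941 + 201505027773950*t + 114733793547586*t^2 + 170510763991462*t^3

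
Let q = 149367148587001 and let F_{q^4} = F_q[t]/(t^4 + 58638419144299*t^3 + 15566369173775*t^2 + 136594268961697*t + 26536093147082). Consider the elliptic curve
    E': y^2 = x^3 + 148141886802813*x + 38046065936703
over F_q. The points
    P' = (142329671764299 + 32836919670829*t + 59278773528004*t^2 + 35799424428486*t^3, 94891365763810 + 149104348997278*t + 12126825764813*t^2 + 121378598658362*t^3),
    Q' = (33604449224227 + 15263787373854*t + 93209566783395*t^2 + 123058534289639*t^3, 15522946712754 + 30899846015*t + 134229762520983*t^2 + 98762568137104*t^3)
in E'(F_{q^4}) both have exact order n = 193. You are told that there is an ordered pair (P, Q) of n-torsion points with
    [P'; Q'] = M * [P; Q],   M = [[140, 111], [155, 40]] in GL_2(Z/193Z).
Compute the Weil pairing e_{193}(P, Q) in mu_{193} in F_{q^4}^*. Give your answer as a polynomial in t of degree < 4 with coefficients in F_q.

e_{193} is bilinear + alternating on E[193], so e_{193}(140*P + 111*Q, 155*P + 40*Q) = e_{193}(P,Q)^(140*40-111*155).
det M = 140*40 - 111*155 = -11605 = 168 (mod 193); 168^{-1} = 54 (mod 193).
Build f_{193,P'} and f_{193,Q'} via the 8-bit ladder of 193=11000001_2; evaluate at shifted divisors; quotient in F_{149367148587001^4}.
So e_{193}(P',Q') = 85165921066867 + 127385729913292*t + 131019661260771*t^2 + 121657495676563*t^3.
(85165921066867 + 127385729913292*t + 131019661260771*t^2 + 121657495676563*t^3)^{54} mod (149367148587001,f) = 137037993746346 + 87082088369459*t + 16192731849644*t^2 + 82736161105766*t^3.

137037993746346 + 87082088369459*t + 16192731849644*t^2 + 82736161105766*t^3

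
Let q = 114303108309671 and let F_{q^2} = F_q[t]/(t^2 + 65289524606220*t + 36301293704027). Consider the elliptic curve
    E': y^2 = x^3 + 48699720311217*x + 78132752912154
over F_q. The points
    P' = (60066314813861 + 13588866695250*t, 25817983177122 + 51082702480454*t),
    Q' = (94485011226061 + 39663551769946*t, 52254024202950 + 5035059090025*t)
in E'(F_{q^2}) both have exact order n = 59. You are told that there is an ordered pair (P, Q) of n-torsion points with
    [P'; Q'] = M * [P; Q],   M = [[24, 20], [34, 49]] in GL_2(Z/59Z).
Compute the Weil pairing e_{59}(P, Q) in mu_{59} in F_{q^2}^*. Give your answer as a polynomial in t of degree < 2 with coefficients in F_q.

16103136148302 + 82982030261499*t

The 59-Weil pairing on E[59] over F_{114303108309671} is alternating-bilinear: e_{59}(P',Q') = e_{59}(P,Q)^det(M).
Hence e(P,Q) = e(P',Q')^{32} where 32 = 24^{-1} mod 59.
Double-and-add over 111011: 6-1 doublings, 5-1 additions; each step l_{T,T}/v_{2T} or l_{T,P'}/v at Q'+S for random S.
So e_{59}(P',Q') = 39024755323971 + 21671982390287*t.
e_{59}(P,Q) = (39024755323971 + 21671982390287*t)^{32} = 16103136148302 + 82982030261499*t.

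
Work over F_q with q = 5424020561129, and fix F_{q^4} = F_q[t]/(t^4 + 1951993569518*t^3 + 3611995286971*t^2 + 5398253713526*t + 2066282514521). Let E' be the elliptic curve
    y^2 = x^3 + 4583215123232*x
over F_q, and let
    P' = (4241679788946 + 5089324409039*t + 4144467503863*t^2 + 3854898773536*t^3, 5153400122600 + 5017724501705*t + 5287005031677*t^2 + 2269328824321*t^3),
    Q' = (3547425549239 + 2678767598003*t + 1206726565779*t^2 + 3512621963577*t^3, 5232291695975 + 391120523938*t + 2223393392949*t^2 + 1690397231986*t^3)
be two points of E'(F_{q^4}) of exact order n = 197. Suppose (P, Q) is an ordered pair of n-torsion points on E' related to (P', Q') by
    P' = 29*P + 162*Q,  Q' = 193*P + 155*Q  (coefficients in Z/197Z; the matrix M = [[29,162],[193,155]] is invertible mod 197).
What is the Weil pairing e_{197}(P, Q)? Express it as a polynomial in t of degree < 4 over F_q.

The 197-Weil pairing on E[197] over F_{5424020561129} is alternating-bilinear: e_{197}(P',Q') = e_{197}(P,Q)^det(M).
det M = 29*155 - 162*193 = -26771 = 21 (mod 197); 21^{-1} = 122 (mod 197).
Run Miller on y^2=x^3+4583215123232*x over F_{5424020561129}: ladder 11000101 (8 bits); e = f_P(D_Q)/f_Q(D_P).
Result: e(P',Q') = 1076842109507 + 1878868833777*t + 3421396044888*t^2 + 2101448880790*t^3.
Thus e_{197}(P,Q) = 2280268604878 + 5417728814027*t + 3902187511875*t^2 + 2296844622958*t^3.

2280268604878 + 5417728814027*t + 3902187511875*t^2 + 2296844622958*t^3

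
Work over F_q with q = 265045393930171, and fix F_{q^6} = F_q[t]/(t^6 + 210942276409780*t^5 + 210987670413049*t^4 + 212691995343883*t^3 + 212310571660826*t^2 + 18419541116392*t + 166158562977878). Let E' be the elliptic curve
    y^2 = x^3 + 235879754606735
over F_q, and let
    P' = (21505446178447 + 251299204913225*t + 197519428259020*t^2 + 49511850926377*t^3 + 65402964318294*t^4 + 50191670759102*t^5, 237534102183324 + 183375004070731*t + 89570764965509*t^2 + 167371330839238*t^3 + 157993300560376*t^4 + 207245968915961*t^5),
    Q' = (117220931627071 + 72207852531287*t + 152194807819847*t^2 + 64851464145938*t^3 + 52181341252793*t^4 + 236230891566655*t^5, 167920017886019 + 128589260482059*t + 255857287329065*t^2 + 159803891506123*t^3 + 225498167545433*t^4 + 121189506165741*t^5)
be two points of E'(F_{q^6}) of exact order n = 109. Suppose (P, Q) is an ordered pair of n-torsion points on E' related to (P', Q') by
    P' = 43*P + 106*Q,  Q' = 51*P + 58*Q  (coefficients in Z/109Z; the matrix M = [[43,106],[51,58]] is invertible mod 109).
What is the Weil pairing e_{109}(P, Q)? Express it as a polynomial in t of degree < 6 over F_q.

173100547921414 + 98659181318146*t + 79612210571680*t^2 + 89041829688670*t^3 + 88438162391833*t^4 + 161767885435436*t^5

Under M = [[43,106],[51,58]] in GL_2(Z/109), e_{109}(P',Q') = e_{109}(P,Q)^(43*58-106*51 mod 109).
Inverting 31 mod 109: 102. Thus e_{109}(P,Q) = e(P',Q')^{102}.
Double-and-add over 1101101: 7-1 doublings, 5-1 additions; each step l_{T,T}/v_{2T} or l_{T,P'}/v at Q'+S for random S.
e_{109}(P',Q') = 31210402059148 + 187621078361653*t + 259149191850150*t^2 + 167519399594209*t^3 + 159869074729382*t^4 + 227521431421502*t^5.
(31210402059148 + 187621078361653*t + 259149191850150*t^2 + 167519399594209*t^3 + 159869074729382*t^4 + 227521431421502*t^5)^{102} mod (265045393930171,f) = 173100547921414 + 98659181318146*t + 79612210571680*t^2 + 89041829688670*t^3 + 88438162391833*t^4 + 161767885435436*t^5.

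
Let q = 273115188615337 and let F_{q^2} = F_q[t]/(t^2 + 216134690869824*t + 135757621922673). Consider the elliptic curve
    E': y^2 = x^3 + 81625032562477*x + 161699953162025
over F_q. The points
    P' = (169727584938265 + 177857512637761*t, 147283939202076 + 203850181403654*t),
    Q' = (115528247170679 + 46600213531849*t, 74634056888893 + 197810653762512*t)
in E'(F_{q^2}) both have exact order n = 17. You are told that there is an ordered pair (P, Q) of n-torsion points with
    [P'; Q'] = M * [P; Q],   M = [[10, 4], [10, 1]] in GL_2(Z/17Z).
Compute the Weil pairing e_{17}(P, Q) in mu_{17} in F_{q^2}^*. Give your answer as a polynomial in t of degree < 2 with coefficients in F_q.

71495163611298 + 246932143357970*t

The 17-Weil pairing on E[17] over F_{273115188615337} is alternating-bilinear: e_{17}(P',Q') = e_{17}(P,Q)^det(M).
det M = 10*1 - 4*10 = -30 = 4 (mod 17); 4^{-1} = 13 (mod 17).
Run Miller on y^2=x^3+81625032562477*x+161699953162025 over F_{273115188615337}: ladder 10001 (5 bits); e = f_P(D_Q)/f_Q(D_P).
Miller gives e_{17}(P',Q') = 44116619218994 + 133206168653296*t in F_{273115188615337^2}.
Finally e_{17}(P,Q) = 71495163611298 + 246932143357970*t.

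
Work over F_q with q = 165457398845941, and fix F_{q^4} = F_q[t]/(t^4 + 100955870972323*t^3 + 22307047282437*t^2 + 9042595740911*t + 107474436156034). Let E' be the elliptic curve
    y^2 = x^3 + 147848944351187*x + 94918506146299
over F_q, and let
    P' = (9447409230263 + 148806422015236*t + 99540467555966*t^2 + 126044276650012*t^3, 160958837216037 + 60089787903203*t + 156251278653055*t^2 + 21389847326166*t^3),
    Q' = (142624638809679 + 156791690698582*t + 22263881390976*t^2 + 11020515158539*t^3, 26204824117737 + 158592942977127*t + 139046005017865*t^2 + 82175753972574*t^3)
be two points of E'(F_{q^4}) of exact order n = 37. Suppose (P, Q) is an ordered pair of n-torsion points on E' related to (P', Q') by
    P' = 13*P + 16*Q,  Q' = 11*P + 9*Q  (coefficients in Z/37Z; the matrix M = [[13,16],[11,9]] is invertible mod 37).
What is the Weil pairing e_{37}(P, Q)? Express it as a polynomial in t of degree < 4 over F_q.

e_{37}(aP+bQ,cP+dQ) = e_{37}(P,Q)^(ad-bc); with (a,b,c,d)=(13,16,11,9) this gives the det-37 law.
Inverting 15 mod 37: 5. Thus e_{37}(P,Q) = e(P',Q')^{5}.
Double-and-add over 100101: 6-1 doublings, 3-1 additions; each step l_{T,T}/v_{2T} or l_{T,P'}/v at Q'+S for random S.
e_{37}(P',Q') = 148940320954304 + 120342076750719*t + 4571611153266*t^2 + 19739553753131*t^3.
Hence e(P,Q) = 76464623758554 + 47310413584278*t + 91464785037768*t^2 + 83353797121601*t^3 in F_{165457398845941^4}^*.

76464623758554 + 47310413584278*t + 91464785037768*t^2 + 83353797121601*t^3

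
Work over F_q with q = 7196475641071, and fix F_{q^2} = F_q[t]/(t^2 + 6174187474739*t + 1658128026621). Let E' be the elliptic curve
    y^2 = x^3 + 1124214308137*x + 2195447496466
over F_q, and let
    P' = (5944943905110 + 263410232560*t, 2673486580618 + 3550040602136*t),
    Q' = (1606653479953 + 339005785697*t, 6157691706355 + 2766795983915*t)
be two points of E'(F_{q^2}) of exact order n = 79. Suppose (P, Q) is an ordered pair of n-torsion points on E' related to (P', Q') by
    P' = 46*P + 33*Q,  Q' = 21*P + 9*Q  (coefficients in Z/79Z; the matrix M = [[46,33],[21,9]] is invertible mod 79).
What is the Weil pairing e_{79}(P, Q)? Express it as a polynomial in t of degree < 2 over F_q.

2725185967594 + 2764508604062*t

e_{79}(aP+bQ,cP+dQ) = e_{79}(P,Q)^(ad-bc); with (a,b,c,d)=(46,33,21,9) this gives the det-79 law.
Hence e(P,Q) = e(P',Q')^{47} where 47 = 37^{-1} mod 79.
Double-and-add over 1001111: 7-1 doublings, 5-1 additions; each step l_{T,T}/v_{2T} or l_{T,P'}/v at Q'+S for random S.
f_P(D_Q)/f_Q(D_P) = 636907716313 + 4172419143732*t.
Hence e(P,Q) = 2725185967594 + 2764508604062*t in F_{7196475641071^2}^*.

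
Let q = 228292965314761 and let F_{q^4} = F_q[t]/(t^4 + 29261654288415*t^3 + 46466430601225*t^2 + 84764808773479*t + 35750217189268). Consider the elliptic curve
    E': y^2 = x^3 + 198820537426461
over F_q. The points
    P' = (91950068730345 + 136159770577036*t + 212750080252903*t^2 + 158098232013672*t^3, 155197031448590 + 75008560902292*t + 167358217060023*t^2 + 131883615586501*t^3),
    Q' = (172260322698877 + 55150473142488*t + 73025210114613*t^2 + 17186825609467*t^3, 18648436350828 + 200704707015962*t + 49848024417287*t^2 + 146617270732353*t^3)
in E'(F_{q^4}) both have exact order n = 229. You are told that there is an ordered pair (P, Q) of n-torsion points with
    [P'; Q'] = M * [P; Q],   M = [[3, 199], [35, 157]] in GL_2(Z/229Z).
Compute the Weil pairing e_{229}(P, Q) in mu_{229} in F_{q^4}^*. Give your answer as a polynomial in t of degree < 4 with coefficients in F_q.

118753636930575 + 207647634038015*t + 43940667707731*t^2 + 22702349949259*t^3

Under M = [[3,199],[35,157]] in GL_2(Z/229), e_{229}(P',Q') = e_{229}(P,Q)^(3*157-199*35 mod 229).
det M = 3*157 - 199*35 = -6494 = 147 (mod 229); 147^{-1} = 148 (mod 229).
Double-and-add over 11100101: 8-1 doublings, 5-1 additions; each step l_{T,T}/v_{2T} or l_{T,P'}/v at Q'+S for random S.
e_{229}(P',Q') = 111283566576245 + 193673992870423*t + 41282544285008*t^2 + 67101859840903*t^3.
e_{229}(P,Q) = (111283566576245 + 193673992870423*t + 41282544285008*t^2 + 67101859840903*t^3)^{148} = 118753636930575 + 207647634038015*t + 43940667707731*t^2 + 22702349949259*t^3.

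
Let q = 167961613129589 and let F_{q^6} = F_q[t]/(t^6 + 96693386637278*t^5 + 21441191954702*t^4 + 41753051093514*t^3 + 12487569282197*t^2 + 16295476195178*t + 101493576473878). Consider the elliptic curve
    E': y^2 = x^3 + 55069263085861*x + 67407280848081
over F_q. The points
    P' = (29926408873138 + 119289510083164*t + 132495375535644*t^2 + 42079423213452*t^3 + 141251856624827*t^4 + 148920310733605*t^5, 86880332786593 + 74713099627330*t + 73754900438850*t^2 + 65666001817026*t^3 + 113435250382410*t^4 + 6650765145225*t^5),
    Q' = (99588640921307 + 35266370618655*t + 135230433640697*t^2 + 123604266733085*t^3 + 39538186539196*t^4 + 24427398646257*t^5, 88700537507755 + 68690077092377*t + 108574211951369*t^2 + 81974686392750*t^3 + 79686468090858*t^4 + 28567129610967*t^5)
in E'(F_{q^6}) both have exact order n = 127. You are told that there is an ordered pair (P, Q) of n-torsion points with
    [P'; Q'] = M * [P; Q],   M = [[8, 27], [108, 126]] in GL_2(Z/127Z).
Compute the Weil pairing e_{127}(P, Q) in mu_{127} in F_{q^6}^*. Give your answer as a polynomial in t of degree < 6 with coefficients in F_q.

103216763270961 + 30987399458647*t + 73957597171648*t^2 + 9765434672843*t^3 + 29600559486936*t^4 + 55241699821161*t^5

e_{127} is bilinear + alternating on E[127], so e_{127}(8*P + 27*Q, 108*P + 126*Q) = e_{127}(P,Q)^(8*126-27*108).
det M = 8*126 - 27*108 = -1908 = 124 (mod 127); 124^{-1} = 42 (mod 127).
Run Miller on y^2=x^3+55069263085861*x+67407280848081 over F_{167961613129589}: ladder 1111111 (7 bits); e = f_P(D_Q)/f_Q(D_P).
e_{127}(P',Q') = 44004452288382 + 117695248514795*t + 33211170988851*t^2 + 144730732868754*t^3 + 159925808273364*t^4 + 95867024995657*t^5.
Thus e_{127}(P,Q) = 103216763270961 + 30987399458647*t + 73957597171648*t^2 + 9765434672843*t^3 + 29600559486936*t^4 + 55241699821161*t^5.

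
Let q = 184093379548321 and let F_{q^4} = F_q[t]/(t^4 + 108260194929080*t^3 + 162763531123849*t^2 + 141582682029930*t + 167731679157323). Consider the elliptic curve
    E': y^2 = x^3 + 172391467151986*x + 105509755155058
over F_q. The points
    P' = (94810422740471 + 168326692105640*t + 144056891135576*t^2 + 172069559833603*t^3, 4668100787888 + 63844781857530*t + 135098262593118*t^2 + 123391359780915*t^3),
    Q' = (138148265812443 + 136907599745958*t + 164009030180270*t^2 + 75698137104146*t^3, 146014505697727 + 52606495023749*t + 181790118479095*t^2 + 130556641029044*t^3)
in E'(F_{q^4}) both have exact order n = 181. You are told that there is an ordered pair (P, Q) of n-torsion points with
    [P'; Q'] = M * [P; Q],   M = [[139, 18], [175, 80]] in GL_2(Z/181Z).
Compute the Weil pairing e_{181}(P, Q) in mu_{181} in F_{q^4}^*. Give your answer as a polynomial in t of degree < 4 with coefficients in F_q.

166220065242160 + 94168607524725*t + 62025037993013*t^2 + 23282795440977*t^3

Alternating bilinearity on E[181] (values in mu_{181} in F_{184093379548321^4}) gives e(P',Q') = e(P,Q)^det(M).
det(M) mod 181 = 6; its inverse in (Z/181)^* is 151 (check: 6*151 mod 181 = 1).
8-bit Miller (10110101) on E'/F_{184093379548321} with a'=172391467151986, b'=105509755155058: accumulate tangent/chord ratios at Q'+S and P'+S'.
So e_{181}(P',Q') = 70500693782606 + 23827354857579*t + 31862113074936*t^2 + 12558009168328*t^3.
Hence e(P,Q) = 166220065242160 + 94168607524725*t + 62025037993013*t^2 + 23282795440977*t^3 in F_{184093379548321^4}^*.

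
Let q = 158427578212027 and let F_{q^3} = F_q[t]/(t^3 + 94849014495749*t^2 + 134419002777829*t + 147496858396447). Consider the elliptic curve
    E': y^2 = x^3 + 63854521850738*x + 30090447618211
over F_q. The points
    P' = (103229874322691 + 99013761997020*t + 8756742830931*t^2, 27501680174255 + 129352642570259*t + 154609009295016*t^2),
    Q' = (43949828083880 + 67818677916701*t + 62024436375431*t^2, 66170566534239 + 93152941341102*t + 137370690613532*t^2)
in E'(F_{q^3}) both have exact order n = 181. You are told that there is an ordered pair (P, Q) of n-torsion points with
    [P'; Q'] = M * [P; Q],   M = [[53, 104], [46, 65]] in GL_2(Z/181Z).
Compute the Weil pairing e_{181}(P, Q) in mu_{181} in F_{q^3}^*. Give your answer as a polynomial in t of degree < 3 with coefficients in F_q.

e_{181}(aP+bQ,cP+dQ) = e_{181}(P,Q)^(ad-bc); with (a,b,c,d)=(53,104,46,65) this gives the det-181 law.
det(M) mod 181 = 109; its inverse in (Z/181)^* is 93 (check: 109*93 mod 181 = 1).
n = 181 = (10110101)_2 (8 bits, wt 5); accumulate f_{181,P'}(Q'+S)/f_{181,P'}(S) along the 7-step ladder.
e_{181}(P',Q') = 41832508674988 + 78730797735638*t + 50293889931881*t^2.
e_{181}(P,Q) = (41832508674988 + 78730797735638*t + 50293889931881*t^2)^{93} = 65102175952084 + 77155238427592*t + 61638963212958*t^2.

65102175952084 + 77155238427592*t + 61638963212958*t^2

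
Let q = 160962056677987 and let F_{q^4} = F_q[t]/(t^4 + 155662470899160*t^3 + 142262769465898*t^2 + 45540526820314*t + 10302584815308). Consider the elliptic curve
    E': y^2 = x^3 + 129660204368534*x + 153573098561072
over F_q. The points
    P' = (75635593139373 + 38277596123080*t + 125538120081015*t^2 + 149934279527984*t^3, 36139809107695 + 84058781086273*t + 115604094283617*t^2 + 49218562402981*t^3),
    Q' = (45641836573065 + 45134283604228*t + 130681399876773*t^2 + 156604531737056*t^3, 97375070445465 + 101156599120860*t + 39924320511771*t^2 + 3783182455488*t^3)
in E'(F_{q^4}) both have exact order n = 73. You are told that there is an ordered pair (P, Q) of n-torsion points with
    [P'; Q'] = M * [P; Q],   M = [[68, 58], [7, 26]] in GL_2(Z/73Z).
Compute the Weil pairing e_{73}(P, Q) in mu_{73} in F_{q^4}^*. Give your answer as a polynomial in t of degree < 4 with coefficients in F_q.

Under M = [[68,58],[7,26]] in GL_2(Z/73), e_{73}(P',Q') = e_{73}(P,Q)^(68*26-58*7 mod 73).
Inverting 48 mod 73: 35. Thus e_{73}(P,Q) = e(P',Q')^{35}.
n = 73 = (1001001)_2 (7 bits, wt 3); accumulate f_{73,P'}(Q'+S)/f_{73,P'}(S) along the 6-step ladder.
The quotient is 80514525213360 + 88703606719606*t + 50474258675263*t^2 + 129787271832457*t^3.
e_{73}(P,Q) = (80514525213360 + 88703606719606*t + 50474258675263*t^2 + 129787271832457*t^3)^{35} = 92386815193795 + 25774610817288*t + 48475174833497*t^2 + 109940906243987*t^3.

92386815193795 + 25774610817288*t + 48475174833497*t^2 + 109940906243987*t^3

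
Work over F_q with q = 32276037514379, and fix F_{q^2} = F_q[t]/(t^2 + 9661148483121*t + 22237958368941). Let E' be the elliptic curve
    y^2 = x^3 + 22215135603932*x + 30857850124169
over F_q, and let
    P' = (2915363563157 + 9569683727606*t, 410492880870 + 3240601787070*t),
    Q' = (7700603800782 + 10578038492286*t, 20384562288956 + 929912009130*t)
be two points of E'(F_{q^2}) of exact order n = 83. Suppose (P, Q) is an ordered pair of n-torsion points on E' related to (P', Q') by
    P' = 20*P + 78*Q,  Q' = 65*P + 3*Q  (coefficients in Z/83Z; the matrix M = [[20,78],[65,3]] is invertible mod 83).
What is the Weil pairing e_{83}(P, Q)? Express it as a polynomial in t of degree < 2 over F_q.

Under M = [[20,78],[65,3]] in GL_2(Z/83), e_{83}(P',Q') = e_{83}(P,Q)^(20*3-78*65 mod 83).
So e_{83}(P,Q) = e_{83}(P',Q')^{47}, since 53*47 = 1 mod 83.
Run Miller on y^2=x^3+22215135603932*x+30857850124169 over F_{32276037514379}: ladder 1010011 (7 bits); e = f_P(D_Q)/f_Q(D_P).
e_{83}(P',Q') = 14227871798276 + 25616778455589*t.
Thus e_{83}(P,Q) = 8163669683100 + 12671133056902*t.

8163669683100 + 12671133056902*t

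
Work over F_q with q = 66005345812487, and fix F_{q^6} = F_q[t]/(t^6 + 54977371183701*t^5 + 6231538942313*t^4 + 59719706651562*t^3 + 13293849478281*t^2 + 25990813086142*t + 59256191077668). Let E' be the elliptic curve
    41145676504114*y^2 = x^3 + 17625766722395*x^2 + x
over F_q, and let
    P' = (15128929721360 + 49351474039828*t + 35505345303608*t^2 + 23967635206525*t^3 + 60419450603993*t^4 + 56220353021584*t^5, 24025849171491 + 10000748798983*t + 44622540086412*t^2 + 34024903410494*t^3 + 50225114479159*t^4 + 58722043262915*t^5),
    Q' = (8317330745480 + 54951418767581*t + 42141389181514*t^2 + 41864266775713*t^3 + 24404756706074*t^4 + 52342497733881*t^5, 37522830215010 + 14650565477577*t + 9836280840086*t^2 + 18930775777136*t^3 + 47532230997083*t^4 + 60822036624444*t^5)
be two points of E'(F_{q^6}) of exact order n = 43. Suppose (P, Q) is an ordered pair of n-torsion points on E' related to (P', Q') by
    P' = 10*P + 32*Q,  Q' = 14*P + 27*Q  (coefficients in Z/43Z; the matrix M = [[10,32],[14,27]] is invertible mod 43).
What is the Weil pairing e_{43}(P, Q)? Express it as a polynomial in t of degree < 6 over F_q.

9207845299648 + 45431944962785*t + 47611761875586*t^2 + 59464778981874*t^3 + 44739209500334*t^4 + 29993384666508*t^5

The 43-Weil pairing on E[43] over F_{66005345812487} is alternating-bilinear: e_{43}(P',Q') = e_{43}(P,Q)^det(M).
So e_{43}(P,Q) = e_{43}(P',Q')^{7}, since 37*7 = 1 mod 43.
Montgomery->Weierstrass: x_W = 15369034897342*x+53284749562284, y_W=15369034897342*y on F_{66005345812487}; lands on y^2=x^3+65653221794433*x+26109625559848.
6-bit Miller (101011) on E'/F_{66005345812487} with a'=65653221794433, b'=26109625559848: accumulate tangent/chord ratios at Q'+S and P'+S'.
Result: e(P',Q') = 20276577682891 + 24657504956531*t + 58422804687700*t^2 + 3079121404802*t^3 + 34760830999274*t^4 + 30657270355979*t^5.
Hence e(P,Q) = 9207845299648 + 45431944962785*t + 47611761875586*t^2 + 59464778981874*t^3 + 44739209500334*t^4 + 29993384666508*t^5 in F_{66005345812487^6}^*.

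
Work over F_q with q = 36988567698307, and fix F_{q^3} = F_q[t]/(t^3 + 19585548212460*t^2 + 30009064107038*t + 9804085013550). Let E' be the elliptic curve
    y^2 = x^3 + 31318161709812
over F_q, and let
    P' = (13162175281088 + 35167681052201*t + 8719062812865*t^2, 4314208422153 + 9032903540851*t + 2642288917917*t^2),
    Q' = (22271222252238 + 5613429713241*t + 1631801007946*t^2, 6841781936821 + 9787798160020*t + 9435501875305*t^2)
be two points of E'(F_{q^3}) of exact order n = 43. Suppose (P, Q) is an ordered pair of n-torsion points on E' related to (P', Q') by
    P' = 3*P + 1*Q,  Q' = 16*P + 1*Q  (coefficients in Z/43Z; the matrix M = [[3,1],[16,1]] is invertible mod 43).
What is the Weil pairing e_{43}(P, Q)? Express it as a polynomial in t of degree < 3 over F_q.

Since e_{43}(P,P)=e_{43}(Q,Q)=1 and e_{43}(Q,P)=e_{43}(P,Q)^{-1}, expanding e_{43}(3*P + 1*Q,16*P + 1*Q) leaves e(P,Q)^det(M).
Hence e(P,Q) = e(P',Q')^{33} where 33 = 30^{-1} mod 43.
Run Miller on y^2=x^3+31318161709812 over F_{36988567698307}: ladder 101011 (6 bits); e = f_P(D_Q)/f_Q(D_P).
So e_{43}(P',Q') = 33194229198312 + 21668122577368*t + 15161114387125*t^2.
e_{43}(P,Q) = (33194229198312 + 21668122577368*t + 15161114387125*t^2)^{33} = 24218472426373 + 7875429773454*t + 35150857566052*t^2.

24218472426373 + 7875429773454*t + 35150857566052*t^2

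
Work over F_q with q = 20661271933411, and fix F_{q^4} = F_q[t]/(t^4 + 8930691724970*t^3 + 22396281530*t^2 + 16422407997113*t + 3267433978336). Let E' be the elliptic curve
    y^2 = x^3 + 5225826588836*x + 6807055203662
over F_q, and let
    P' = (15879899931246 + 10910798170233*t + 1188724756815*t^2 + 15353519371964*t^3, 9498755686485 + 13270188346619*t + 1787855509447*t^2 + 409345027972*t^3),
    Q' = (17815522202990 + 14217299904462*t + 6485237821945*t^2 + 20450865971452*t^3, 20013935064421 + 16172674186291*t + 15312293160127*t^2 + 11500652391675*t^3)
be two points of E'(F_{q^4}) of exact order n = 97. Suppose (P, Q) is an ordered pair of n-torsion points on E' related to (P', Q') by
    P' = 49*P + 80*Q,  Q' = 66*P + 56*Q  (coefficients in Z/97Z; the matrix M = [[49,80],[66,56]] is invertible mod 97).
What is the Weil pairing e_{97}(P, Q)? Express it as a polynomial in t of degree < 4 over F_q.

14709720856781 + 6857733995921*t + 6868454647931*t^2 + 8072939179478*t^3

Under M = [[49,80],[66,56]] in GL_2(Z/97), e_{97}(P',Q') = e_{97}(P,Q)^(49*56-80*66 mod 97).
Hence e(P,Q) = e(P',Q')^{90} where 90 = 83^{-1} mod 97.
7-bit Miller (1100001) on E'/F_{20661271933411} with a'=5225826588836, b'=6807055203662: accumulate tangent/chord ratios at Q'+S and P'+S'.
Result: e(P',Q') = 12152882122384 + 4037223775725*t + 15478673867186*t^2 + 20221766784160*t^3.
e_{97}(P,Q) = (12152882122384 + 4037223775725*t + 15478673867186*t^2 + 20221766784160*t^3)^{90} = 14709720856781 + 6857733995921*t + 6868454647931*t^2 + 8072939179478*t^3.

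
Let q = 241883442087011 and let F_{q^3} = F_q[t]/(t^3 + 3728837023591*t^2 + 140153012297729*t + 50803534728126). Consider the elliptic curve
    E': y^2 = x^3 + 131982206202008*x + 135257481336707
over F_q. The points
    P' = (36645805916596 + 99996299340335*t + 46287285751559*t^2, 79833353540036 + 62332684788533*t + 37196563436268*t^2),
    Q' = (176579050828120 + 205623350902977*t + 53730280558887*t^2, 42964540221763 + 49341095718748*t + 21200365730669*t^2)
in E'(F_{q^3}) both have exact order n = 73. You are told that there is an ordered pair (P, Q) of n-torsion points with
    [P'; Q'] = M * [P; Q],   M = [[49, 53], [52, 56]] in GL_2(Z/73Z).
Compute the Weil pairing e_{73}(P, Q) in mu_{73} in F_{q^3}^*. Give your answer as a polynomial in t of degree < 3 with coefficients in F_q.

159072371015457 + 198535068833039*t + 46202094726120*t^2

e_{73} is bilinear + alternating on E[73], so e_{73}(49*P + 53*Q, 52*P + 56*Q) = e_{73}(P,Q)^(49*56-53*52).
det M = 49*56 - 53*52 = -12 = 61 (mod 73); 61^{-1} = 6 (mod 73).
Run Miller on y^2=x^3+131982206202008*x+135257481336707 over F_{241883442087011}: ladder 1001001 (7 bits); e = f_P(D_Q)/f_Q(D_P).
Result: e(P',Q') = 43648008390092 + 195858343964927*t + 62216012759495*t^2.
(43648008390092 + 195858343964927*t + 62216012759495*t^2)^{6} mod (241883442087011,f) = 159072371015457 + 198535068833039*t + 46202094726120*t^2.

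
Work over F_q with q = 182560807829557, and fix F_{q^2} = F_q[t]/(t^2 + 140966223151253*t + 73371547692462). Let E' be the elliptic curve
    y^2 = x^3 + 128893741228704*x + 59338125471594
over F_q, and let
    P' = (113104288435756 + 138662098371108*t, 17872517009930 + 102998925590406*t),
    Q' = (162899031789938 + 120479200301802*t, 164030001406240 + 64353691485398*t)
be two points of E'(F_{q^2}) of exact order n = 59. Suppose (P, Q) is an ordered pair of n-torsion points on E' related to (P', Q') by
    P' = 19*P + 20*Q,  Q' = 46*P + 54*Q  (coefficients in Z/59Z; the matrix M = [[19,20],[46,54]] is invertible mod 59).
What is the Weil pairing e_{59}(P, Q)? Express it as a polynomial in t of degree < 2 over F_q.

105799206657888 + 129099353046858*t

Since e_{59}(P,P)=e_{59}(Q,Q)=1 and e_{59}(Q,P)=e_{59}(P,Q)^{-1}, expanding e_{59}(19*P + 20*Q,46*P + 54*Q) leaves e(P,Q)^det(M).
det(M) mod 59 = 47; its inverse in (Z/59)^* is 54 (check: 47*54 mod 59 = 1).
6-bit Miller (111011) on E'/F_{182560807829557} with a'=128893741228704, b'=59338125471594: accumulate tangent/chord ratios at Q'+S and P'+S'.
f_P(D_Q)/f_Q(D_P) = 51216639421865 + 72924074254951*t.
Finally e_{59}(P,Q) = 105799206657888 + 129099353046858*t.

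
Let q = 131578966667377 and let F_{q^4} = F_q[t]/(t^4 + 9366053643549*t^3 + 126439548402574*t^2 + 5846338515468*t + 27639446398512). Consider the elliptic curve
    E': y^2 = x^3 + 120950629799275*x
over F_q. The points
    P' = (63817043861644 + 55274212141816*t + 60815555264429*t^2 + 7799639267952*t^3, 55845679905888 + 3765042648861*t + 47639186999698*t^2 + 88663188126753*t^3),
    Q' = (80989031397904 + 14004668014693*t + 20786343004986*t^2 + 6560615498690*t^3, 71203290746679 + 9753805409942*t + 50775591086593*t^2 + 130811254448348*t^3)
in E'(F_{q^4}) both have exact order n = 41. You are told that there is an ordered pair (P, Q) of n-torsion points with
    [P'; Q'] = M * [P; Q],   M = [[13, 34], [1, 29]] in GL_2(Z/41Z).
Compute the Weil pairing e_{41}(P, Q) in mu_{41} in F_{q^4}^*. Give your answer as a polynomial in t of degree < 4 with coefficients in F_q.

e_{41}(aP+bQ,cP+dQ) = e_{41}(P,Q)^(ad-bc); with (a,b,c,d)=(13,34,1,29) this gives the det-41 law.
det(M) mod 41 = 15; its inverse in (Z/41)^* is 11 (check: 15*11 mod 41 = 1).
Run Miller on y^2=x^3+120950629799275*x over F_{131578966667377}: ladder 101001 (6 bits); e = f_P(D_Q)/f_Q(D_P).
e_{41}(P',Q') = 9256391715019 + 65573895453429*t + 63939822162754*t^2 + 66697689098151*t^3.
e_{41}(P,Q) = (9256391715019 + 65573895453429*t + 63939822162754*t^2 + 66697689098151*t^3)^{11} = 107654058003079 + 78993533045112*t + 105106193243212*t^2 + 62021919550604*t^3.

107654058003079 + 78993533045112*t + 105106193243212*t^2 + 62021919550604*t^3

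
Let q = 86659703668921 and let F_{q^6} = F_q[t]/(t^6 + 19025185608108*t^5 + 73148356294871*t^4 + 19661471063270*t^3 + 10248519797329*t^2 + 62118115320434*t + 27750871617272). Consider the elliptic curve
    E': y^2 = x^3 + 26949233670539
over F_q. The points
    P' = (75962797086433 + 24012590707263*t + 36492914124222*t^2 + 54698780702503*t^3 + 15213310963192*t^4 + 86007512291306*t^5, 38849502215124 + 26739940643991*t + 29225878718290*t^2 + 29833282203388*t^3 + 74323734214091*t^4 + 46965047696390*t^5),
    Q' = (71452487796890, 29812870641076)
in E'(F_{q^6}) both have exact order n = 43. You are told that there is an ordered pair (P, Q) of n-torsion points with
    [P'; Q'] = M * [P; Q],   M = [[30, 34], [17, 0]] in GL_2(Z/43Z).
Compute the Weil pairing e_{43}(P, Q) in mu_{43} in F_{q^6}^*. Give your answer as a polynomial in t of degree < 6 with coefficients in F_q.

58021197224727 + 43589429148184*t + 84629682584259*t^2 + 49008048987306*t^3 + 1909060446046*t^4 + 64827363752747*t^5

The 43-Weil pairing on E[43] over F_{86659703668921} is alternating-bilinear: e_{43}(P',Q') = e_{43}(P,Q)^det(M).
Hence e(P,Q) = e(P',Q')^{9} where 9 = 24^{-1} mod 43.
Run Miller on y^2=x^3+26949233670539 over F_{86659703668921}: ladder 101011 (6 bits); e = f_P(D_Q)/f_Q(D_P).
Result: e(P',Q') = 13270625320956 + 30093165127695*t + 72637574556846*t^2 + 837220178856*t^3 + 59021684593372*t^4 + 33960275663792*t^5.
Thus e_{43}(P,Q) = 58021197224727 + 43589429148184*t + 84629682584259*t^2 + 49008048987306*t^3 + 1909060446046*t^4 + 64827363752747*t^5.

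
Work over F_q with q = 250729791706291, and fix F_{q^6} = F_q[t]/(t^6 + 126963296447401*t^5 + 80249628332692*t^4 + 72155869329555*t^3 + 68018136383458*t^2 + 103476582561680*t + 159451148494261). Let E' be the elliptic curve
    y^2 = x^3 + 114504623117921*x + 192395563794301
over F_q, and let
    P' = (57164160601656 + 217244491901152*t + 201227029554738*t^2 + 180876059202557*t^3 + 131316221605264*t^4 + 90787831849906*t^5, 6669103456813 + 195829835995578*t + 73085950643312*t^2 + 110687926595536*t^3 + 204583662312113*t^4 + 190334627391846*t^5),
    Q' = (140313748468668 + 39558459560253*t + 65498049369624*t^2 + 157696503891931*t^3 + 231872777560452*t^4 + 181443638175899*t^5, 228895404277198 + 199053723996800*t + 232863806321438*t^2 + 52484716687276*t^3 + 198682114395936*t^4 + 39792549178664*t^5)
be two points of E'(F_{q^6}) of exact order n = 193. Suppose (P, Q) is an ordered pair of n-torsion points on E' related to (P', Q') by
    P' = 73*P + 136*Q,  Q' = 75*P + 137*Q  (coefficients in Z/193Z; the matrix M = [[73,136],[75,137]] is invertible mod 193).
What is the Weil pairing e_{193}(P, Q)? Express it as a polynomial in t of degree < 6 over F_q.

180302503438947 + 77055234901126*t + 7995992901148*t^2 + 214540910530834*t^3 + 175735679532754*t^4 + 225557467223110*t^5

Since e_{193}(P,P)=e_{193}(Q,Q)=1 and e_{193}(Q,P)=e_{193}(P,Q)^{-1}, expanding e_{193}(73*P + 136*Q,75*P + 137*Q) leaves e(P,Q)^det(M).
Hence e(P,Q) = e(P',Q')^{32} where 32 = 187^{-1} mod 193.
Double-and-add over 11000001: 8-1 doublings, 3-1 additions; each step l_{T,T}/v_{2T} or l_{T,P'}/v at Q'+S for random S.
Miller gives e_{193}(P',Q') = 179808018099050 + 248253257419253*t + 98272043394250*t^2 + 186382008340924*t^3 + 175346995585399*t^4 + 24964242105483*t^5 in F_{250729791706291^6}.
Finally e_{193}(P,Q) = 180302503438947 + 77055234901126*t + 7995992901148*t^2 + 214540910530834*t^3 + 175735679532754*t^4 + 225557467223110*t^5.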